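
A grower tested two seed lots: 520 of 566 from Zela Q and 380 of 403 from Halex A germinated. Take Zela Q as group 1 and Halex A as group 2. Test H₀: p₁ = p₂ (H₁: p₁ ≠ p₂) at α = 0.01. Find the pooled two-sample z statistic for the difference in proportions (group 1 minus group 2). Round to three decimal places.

z = -1.444

p̂₁ = 520/566 = 0.91873, p̂₂ = 380/403 = 0.94293.
Pooled p̂ = (520+380)/(566+403) = 900/969 = 0.92879.
SE = √(0.0661369 × 0.00424817) = 0.01676.
z = (0.91873 − 0.94293)/0.01676 = -0.02420/0.01676 = -1.444.
Two-sided p-value ≈ 2·Φ(−1.444) = 0.1488. With α = 0.01, fail to reject H₀.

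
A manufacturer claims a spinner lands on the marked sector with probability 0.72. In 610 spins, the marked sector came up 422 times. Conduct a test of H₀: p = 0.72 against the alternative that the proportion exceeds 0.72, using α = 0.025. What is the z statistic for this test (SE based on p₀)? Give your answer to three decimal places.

p̂ = 422/610 = 0.69180.
SE = √(p₀(1−p₀)/n) = √(0.2016/610) = 0.01818.
z = (0.69180 − 0.72)/0.01818 = -0.02820/0.01818 = -1.551.
p-value = P(Z > -1.551) ≈ 0.9396, so at α = 0.025 we fail to reject H₀.

z = -1.551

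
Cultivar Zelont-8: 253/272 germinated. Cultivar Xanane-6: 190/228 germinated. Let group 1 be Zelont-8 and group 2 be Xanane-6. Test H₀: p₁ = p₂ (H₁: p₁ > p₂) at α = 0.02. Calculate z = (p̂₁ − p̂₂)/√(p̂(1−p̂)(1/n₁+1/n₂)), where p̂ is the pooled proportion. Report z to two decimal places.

z = 3.39

p̂₁ = 253/272 = 0.93015, p̂₂ = 190/228 = 0.83333.
Pooled p̂ = (253+190)/(272+228) = 443/500 = 0.88600.
SE = √(p̂(1−p̂)(1/n₁+1/n₂)) = √(0.88600·0.11400·0.00806244) = √(0.000814338) = 0.02854.
z = (0.93015 − 0.83333)/0.02854 = 0.09682/0.02854 = 3.39.
p-value = P(Z > 3.393) ≈ 0.0003, so at α = 0.02 we reject H₀.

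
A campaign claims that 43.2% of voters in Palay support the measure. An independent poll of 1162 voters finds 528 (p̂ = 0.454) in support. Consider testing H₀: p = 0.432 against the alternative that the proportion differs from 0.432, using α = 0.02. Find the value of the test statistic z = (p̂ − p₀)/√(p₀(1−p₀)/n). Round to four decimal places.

p̂ = 528/1162 = 0.454389.
Under H₀, SE = √(0.432·0.568/1162) = √(0.000211167) = 0.014532.
z = (0.454389 − 0.432)/0.014532 = 0.022389/0.014532 = 1.5407.
p-value = 2·P(Z > 1.541) ≈ 0.1234, so at α = 0.02 we fail to reject H₀.

z = 1.5407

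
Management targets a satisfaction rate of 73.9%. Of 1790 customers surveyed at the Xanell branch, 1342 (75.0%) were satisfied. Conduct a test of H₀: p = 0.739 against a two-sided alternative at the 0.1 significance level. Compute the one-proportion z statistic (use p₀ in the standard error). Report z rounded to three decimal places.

p̂ = 1342/1790 ≈ 0.74972.
Under H₀, SE = √(0.739·0.261/1790) = √(0.000107754) = 0.01038.
z = (0.74972 − 0.739)/0.01038 = 0.01072/0.01038 = 1.033.
Two-sided p-value ≈ 2·Φ(−1.033) = 0.3017, so at α = 0.1 we fail to reject H₀.

z = 1.033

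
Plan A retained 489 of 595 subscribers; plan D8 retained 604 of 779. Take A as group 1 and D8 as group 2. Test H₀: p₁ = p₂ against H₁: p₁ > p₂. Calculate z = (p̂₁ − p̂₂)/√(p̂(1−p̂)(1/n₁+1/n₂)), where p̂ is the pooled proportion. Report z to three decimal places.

p̂₁ = 489/595 ≈ 0.82185, p̂₂ = 604/779 ≈ 0.77535.
Pooled p̂ = (489+604)/(595+779) = 1093/1374 = 0.79549.
SE = √(p̂(1−p̂)(1/n₁+1/n₂)) = √(0.79549·0.20451·0.00296437) = √(0.000482265) = 0.02196.
z = (0.82185 − 0.77535)/0.02196 = 0.04650/0.02196 = 2.117.

z = 2.117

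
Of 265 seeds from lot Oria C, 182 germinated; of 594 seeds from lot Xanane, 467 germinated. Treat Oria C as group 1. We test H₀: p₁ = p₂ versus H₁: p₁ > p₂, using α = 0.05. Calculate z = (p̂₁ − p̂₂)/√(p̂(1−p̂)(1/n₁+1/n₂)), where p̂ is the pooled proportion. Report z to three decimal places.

z = -3.131

p̂₁ = 182/265 = 0.68679, p̂₂ = 467/594 = 0.78620.
Pooled p̂ = (182+467)/(265+594) = 649/859 = 0.75553.
SE = √(p̂(1−p̂)(1/n₁+1/n₂)) = √(0.75553·0.24447·0.00545709) = √(0.00100795) = 0.03175.
z = (0.68679 − 0.78620)/0.03175 = -0.09941/0.03175 = -3.131.
p-value = P(Z > -3.131) ≈ 0.9991; since p > α = 0.05, fail to reject H₀.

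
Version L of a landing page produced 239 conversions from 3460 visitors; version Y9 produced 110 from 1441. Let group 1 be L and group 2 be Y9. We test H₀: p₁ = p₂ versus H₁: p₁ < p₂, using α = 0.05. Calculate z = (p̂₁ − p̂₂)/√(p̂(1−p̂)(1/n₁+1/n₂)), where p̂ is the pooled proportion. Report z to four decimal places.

p̂₁ = 239/3460 ≈ 0.069075, p̂₂ = 110/1441 ≈ 0.076336.
Pooled p̂ = (239+110)/(3460+1441) = 349/4901 = 0.071210.
SE = √(p̂(1−p̂)(1/n₁+1/n₂)) = √(0.071210·0.928790·0.00098298) = √(6.50134e-05) = 0.008063.
z = (0.069075 − 0.076336)/0.008063 = -0.007261/0.008063 = -0.9005.
p-value = P(Z < -0.900) ≈ 0.1839. With α = 0.05, fail to reject H₀.

z = -0.9005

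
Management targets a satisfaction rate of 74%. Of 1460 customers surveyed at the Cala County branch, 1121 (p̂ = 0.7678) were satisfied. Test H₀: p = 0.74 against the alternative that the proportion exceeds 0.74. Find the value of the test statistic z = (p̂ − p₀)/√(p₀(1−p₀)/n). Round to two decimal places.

p̂ = 1121/1460 = 0.7678.
Standard error under H₀: √(0.74×0.26/1460) = 0.0115.
z = (0.7678 − 0.74)/0.0115 = 0.0278/0.0115 = 2.42.

z = 2.42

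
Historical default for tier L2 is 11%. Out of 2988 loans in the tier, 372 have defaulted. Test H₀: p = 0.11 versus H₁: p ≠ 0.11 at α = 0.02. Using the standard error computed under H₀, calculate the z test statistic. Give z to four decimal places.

z = 2.5328

p̂ = 372/2988 = 0.124498.
Standard error under H₀: √(0.11×0.89/2988) = 0.005724.
z = (0.124498 − 0.11)/0.005724 = 0.014498/0.005724 = 2.5328.
p-value = 2·P(Z > 2.533) ≈ 0.0113; since p < α = 0.02, reject H₀.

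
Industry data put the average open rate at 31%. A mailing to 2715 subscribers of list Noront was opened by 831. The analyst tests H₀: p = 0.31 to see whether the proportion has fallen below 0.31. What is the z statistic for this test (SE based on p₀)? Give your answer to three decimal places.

p̂ = 831/2715 = 0.306077.
Standard error under H₀: √(0.31×0.69/2715) = 0.008876.
z = (0.306077 − 0.31)/0.008876 = -0.003923/0.008876 = -0.442.

z = -0.442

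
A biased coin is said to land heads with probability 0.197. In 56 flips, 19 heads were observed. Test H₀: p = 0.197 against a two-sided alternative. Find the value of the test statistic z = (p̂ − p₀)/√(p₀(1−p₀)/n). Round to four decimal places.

z = 2.6771

p̂ = 19/56 = 0.339286.
Under H₀, SE = √(0.197·0.803/56) = √(0.00282484) = 0.053149.
z = (0.339286 − 0.197)/0.053149 = 0.142286/0.053149 = 2.6771.
p-value = 2·P(Z > 2.677) ≈ 0.0074.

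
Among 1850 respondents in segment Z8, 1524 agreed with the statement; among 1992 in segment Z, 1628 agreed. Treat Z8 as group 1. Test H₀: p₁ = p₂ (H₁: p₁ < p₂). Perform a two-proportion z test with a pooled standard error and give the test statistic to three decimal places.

z = 0.526

p̂₁ = 1524/1850 ≈ 0.823784, p̂₂ = 1628/1992 ≈ 0.817269.
Pooled p̂ = (1524+1628)/(1850+1992) = 3152/3842 = 0.820406.
SE = √(p̂(1−p̂)(1/n₁+1/n₂)) = √(0.820406·0.179594·0.00104255) = √(0.000153609) = 0.012394.
z = (0.823784 − 0.817269)/0.012394 = 0.006515/0.012394 = 0.526.
p-value = P(Z < 0.526) ≈ 0.7004.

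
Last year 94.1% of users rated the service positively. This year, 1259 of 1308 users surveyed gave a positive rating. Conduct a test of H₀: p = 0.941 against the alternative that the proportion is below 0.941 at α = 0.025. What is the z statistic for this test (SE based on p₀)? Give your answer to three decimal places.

p̂ = 1259/1308 ≈ 0.962538.
SE = √(p₀(1−p₀)/n) = √(0.055519/1308) = 0.006515.
z = (0.962538 − 0.941)/0.006515 = 0.021538/0.006515 = 3.306.
p-value = P(Z < 3.306) ≈ 0.9995, so at α = 0.025 we fail to reject H₀.

z = 3.306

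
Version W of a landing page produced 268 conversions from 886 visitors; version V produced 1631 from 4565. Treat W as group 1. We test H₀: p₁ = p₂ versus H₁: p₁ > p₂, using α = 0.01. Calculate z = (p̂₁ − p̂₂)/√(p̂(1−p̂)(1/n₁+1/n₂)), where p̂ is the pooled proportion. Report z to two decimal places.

z = -3.13

p̂₁ = 268/886 = 0.3025, p̂₂ = 1631/4565 = 0.3573.
Pooled p̂ = (268+1631)/(886+4565) = 1899/5451 = 0.3484.
SE = √(0.22701 × 0.00134773) = 0.0175.
z = (0.3025 − 0.3573)/0.0175 = -0.0548/0.0175 = -3.13.
p-value = P(Z > -3.133) ≈ 0.9991; since p > α = 0.01, fail to reject H₀.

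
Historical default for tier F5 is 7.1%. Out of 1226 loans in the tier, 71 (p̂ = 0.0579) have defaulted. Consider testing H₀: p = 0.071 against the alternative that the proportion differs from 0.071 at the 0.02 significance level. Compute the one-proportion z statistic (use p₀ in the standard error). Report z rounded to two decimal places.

p̂ = 71/1226 = 0.057912.
Standard error under H₀: √(0.071×0.929/1226) = 0.007335.
z = (0.057912 − 0.071)/0.007335 = -0.013088/0.007335 = -1.78.
Two-sided p-value ≈ 2·Φ(−1.784) = 0.0744, so at α = 0.02 we fail to reject H₀.

z = -1.78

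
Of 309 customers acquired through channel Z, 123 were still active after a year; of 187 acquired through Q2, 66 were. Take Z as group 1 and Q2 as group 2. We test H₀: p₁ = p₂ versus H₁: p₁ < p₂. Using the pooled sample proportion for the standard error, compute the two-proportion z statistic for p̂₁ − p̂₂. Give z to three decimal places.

p̂₁ = 123/309 ≈ 0.39806, p̂₂ = 66/187 ≈ 0.35294.
Pooled p̂ = (123+66)/(309+187) = 189/496 = 0.38105.
SE = √(p̂(1−p̂)(1/n₁+1/n₂)) = √(0.38105·0.61895·0.00858384) = √(0.0020245) = 0.04499.
z = (0.39806 − 0.35294)/0.04499 = 0.04512/0.04499 = 1.003.
p-value = P(Z < 1.003) ≈ 0.8420.

z = 1.003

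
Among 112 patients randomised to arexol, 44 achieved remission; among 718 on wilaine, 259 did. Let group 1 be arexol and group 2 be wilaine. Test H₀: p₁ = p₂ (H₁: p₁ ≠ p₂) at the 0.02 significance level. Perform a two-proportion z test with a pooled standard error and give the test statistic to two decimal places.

z = 0.66

p̂₁ = 44/112 = 0.3929, p̂₂ = 259/718 = 0.3607.
Pooled p̂ = (44+259)/(112+718) = 303/830 = 0.3651.
SE = √(p̂(1−p̂)(1/n₁+1/n₂)) = √(0.3651·0.6349·0.0103213) = √(0.00239239) = 0.0489.
z = (0.3929 − 0.3607)/0.0489 = 0.0322/0.0489 = 0.66.
p-value = 2·P(Z > 0.657) ≈ 0.5112. With α = 0.02, fail to reject H₀.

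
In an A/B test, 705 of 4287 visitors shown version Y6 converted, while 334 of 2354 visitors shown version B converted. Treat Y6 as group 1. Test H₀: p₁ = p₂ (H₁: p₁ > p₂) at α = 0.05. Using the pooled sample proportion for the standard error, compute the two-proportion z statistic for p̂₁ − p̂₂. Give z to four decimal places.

p̂₁ = 705/4287 = 0.1644507, p̂₂ = 334/2354 = 0.1418862.
Pooled p̂ = (705+334)/(4287+2354) = 1039/6641 = 0.1564523.
SE = √(0.131975 × 0.000658072) = 0.0093193.
z = (0.1644507 − 0.1418862)/0.0093193 = 0.0225645/0.0093193 = 2.4213.
p-value = P(Z > 2.421) ≈ 0.0077, so at α = 0.05 we reject H₀.

z = 2.4213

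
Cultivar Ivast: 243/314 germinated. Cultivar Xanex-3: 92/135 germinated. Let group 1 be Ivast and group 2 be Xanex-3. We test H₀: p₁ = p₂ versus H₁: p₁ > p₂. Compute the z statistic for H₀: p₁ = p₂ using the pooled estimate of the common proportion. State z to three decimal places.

z = 2.063

p̂₁ = 243/314 ≈ 0.77389, p̂₂ = 92/135 ≈ 0.68148.
Pooled p̂ = (243+92)/(314+135) = 335/449 = 0.74610.
SE = √(0.189434 × 0.0105921) = 0.04479.
z = (0.77389 − 0.68148)/0.04479 = 0.09241/0.04479 = 2.063.
p-value = P(Z > 2.063) ≈ 0.0196.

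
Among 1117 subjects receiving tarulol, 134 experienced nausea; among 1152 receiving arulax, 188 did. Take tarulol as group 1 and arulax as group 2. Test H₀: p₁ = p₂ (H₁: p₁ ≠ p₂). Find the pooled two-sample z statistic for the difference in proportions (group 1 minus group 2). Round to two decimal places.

p̂₁ = 134/1117 ≈ 0.11996, p̂₂ = 188/1152 ≈ 0.16319.
Pooled p̂ = (134+188)/(1117+1152) = 322/2269 = 0.14191.
SE = √(0.121774 × 0.00176331) = 0.01465.
z = (0.11996 − 0.16319)/0.01465 = -0.04323/0.01465 = -2.95.
Two-sided p-value ≈ 2·Φ(−2.950) = 0.0032.

z = -2.95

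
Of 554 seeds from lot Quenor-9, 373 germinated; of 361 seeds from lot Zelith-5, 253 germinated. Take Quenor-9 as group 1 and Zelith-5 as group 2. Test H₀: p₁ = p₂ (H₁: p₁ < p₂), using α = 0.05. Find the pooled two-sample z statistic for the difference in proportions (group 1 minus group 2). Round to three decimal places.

p̂₁ = 373/554 ≈ 0.67329, p̂₂ = 253/361 ≈ 0.70083.
Pooled p̂ = (373+253)/(554+361) = 626/915 = 0.68415.
SE = √(p̂(1−p̂)(1/n₁+1/n₂)) = √(0.68415·0.31585·0.00457514) = √(0.000988631) = 0.03144.
z = (0.67329 − 0.70083)/0.03144 = -0.02754/0.03144 = -0.876.
p-value = P(Z < -0.876) ≈ 0.1905; since p > α = 0.05, fail to reject H₀.

z = -0.876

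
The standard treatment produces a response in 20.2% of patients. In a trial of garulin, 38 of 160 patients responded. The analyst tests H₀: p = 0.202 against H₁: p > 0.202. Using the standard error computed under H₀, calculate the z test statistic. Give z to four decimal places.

z = 1.1184

p̂ = 38/160 ≈ 0.237500.
Under H₀, SE = √(0.202·0.798/160) = √(0.00100748) = 0.031741.
z = (0.237500 − 0.202)/0.031741 = 0.035500/0.031741 = 1.1184.
p-value = P(Z > 1.118) ≈ 0.1317.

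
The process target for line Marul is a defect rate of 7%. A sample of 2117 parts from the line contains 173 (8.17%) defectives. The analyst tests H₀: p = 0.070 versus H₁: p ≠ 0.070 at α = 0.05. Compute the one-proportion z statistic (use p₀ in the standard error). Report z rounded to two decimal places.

z = 2.11

p̂ = 173/2117 = 0.08172.
Standard error under H₀: √(0.07×0.93/2117) = 0.00555.
z = (0.08172 − 0.07)/0.00555 = 0.01172/0.00555 = 2.11.
Two-sided p-value ≈ 2·Φ(−2.113) = 0.0346, so at α = 0.05 we reject H₀.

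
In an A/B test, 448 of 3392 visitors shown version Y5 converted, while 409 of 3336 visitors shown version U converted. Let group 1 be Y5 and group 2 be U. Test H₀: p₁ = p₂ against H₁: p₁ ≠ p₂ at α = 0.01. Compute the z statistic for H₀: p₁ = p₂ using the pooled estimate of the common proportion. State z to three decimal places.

p̂₁ = 448/3392 = 0.132075, p̂₂ = 409/3336 = 0.122602.
Pooled p̂ = (448+409)/(3392+3336) = 857/6728 = 0.127378.
SE = √(0.111153 × 0.000594572) = 0.008129.
z = (0.132075 − 0.122602)/0.008129 = 0.009473/0.008129 = 1.165.
p-value = 2·P(Z > 1.165) ≈ 0.2439, so at α = 0.01 we fail to reject H₀.

z = 1.165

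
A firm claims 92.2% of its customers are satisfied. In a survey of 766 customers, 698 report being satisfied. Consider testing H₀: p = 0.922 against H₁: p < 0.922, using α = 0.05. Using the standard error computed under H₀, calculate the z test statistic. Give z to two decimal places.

z = -1.11

p̂ = 698/766 = 0.9112.
SE = √(p₀(1−p₀)/n) = √(0.071916/766) = 0.0097.
z = (0.9112 − 0.922)/0.0097 = -0.0108/0.0097 = -1.11.
p-value = P(Z < -1.112) ≈ 0.1331; since p > α = 0.05, fail to reject H₀.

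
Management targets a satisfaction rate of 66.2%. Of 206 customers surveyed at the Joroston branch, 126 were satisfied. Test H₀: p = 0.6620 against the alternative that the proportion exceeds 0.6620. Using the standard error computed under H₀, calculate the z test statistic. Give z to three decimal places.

z = -1.528

p̂ = 126/206 = 0.61165.
Standard error under H₀: √(0.662×0.338/206) = 0.03296.
z = (0.61165 − 0.662)/0.03296 = -0.05035/0.03296 = -1.528.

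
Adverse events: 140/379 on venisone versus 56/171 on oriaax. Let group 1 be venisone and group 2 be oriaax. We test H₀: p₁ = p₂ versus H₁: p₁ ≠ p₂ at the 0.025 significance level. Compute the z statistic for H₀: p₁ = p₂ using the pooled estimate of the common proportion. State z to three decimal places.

p̂₁ = 140/379 = 0.36939, p̂₂ = 56/171 = 0.32749.
Pooled p̂ = (140+56)/(379+171) = 196/550 = 0.35636.
SE = √(p̂(1−p̂)(1/n₁+1/n₂)) = √(0.35636·0.64364·0.00848648) = √(0.00194653) = 0.04412.
z = (0.36939 − 0.32749)/0.04412 = 0.04190/0.04412 = 0.950.
p-value = 2·P(Z > 0.950) ≈ 0.3422, so at α = 0.025 we fail to reject H₀.

z = 0.950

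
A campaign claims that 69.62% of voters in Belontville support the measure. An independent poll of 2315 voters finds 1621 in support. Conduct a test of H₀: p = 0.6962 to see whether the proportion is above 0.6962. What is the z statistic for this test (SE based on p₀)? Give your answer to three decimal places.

z = 0.420

p̂ = 1621/2315 = 0.700216.
SE = √(p₀(1−p₀)/n) = √(0.21151/2315) = 0.009558.
z = (0.700216 − 0.6962)/0.009558 = 0.004016/0.009558 = 0.420.
p-value = P(Z > 0.420) ≈ 0.3372.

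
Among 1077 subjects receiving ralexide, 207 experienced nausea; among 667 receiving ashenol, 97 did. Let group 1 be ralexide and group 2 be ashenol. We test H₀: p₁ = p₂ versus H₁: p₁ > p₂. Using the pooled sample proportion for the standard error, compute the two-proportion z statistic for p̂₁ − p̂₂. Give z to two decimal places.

z = 2.50

p̂₁ = 207/1077 = 0.1922, p̂₂ = 97/667 = 0.1454.
Pooled p̂ = (207+97)/(1077+667) = 304/1744 = 0.1743.
SE = √(0.143927 × 0.00242776) = 0.0187.
z = (0.1922 − 0.1454)/0.0187 = 0.0468/0.0187 = 2.50.
p-value = P(Z > 2.502) ≈ 0.0062.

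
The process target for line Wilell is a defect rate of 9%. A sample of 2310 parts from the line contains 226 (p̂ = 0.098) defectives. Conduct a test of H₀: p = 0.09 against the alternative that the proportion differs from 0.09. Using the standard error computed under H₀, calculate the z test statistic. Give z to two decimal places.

p̂ = 226/2310 ≈ 0.09784.
Under H₀, SE = √(0.09·0.91/2310) = √(3.54545e-05) = 0.00595.
z = (0.09784 − 0.09)/0.00595 = 0.00784/0.00595 = 1.32.

z = 1.32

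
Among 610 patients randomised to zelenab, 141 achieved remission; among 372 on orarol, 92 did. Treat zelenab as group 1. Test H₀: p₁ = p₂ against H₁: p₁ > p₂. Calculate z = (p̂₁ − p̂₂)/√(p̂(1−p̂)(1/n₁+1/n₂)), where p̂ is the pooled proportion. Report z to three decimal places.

z = -0.578

p̂₁ = 141/610 = 0.231148, p̂₂ = 92/372 = 0.247312.
Pooled p̂ = (141+92)/(610+372) = 233/982 = 0.237271.
SE = √(p̂(1−p̂)(1/n₁+1/n₂)) = √(0.237271·0.762729·0.00432752) = √(0.000783165) = 0.027985.
z = (0.231148 − 0.247312)/0.027985 = -0.016164/0.027985 = -0.578.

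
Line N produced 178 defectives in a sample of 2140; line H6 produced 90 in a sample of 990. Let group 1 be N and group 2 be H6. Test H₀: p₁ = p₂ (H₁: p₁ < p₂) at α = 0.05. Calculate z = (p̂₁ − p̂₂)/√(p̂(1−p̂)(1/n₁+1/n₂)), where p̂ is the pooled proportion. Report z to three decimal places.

z = -0.719

p̂₁ = 178/2140 ≈ 0.08318, p̂₂ = 90/990 ≈ 0.09091.
Pooled p̂ = (178+90)/(2140+990) = 268/3130 = 0.08562.
SE = √(0.0782917 × 0.00147739) = 0.01075.
z = (0.08318 − 0.09091)/0.01075 = -0.00773/0.01075 = -0.719.
p-value = P(Z < -0.719) ≈ 0.2361, so at α = 0.05 we fail to reject H₀.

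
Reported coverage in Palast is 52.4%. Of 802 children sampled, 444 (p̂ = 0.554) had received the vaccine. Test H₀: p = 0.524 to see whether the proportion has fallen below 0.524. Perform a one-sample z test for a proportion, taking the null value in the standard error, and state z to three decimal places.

z = 1.679

p̂ = 444/802 ≈ 0.55362.
Standard error under H₀: √(0.524×0.476/802) = 0.01764.
z = (0.55362 − 0.524)/0.01764 = 0.02962/0.01764 = 1.679.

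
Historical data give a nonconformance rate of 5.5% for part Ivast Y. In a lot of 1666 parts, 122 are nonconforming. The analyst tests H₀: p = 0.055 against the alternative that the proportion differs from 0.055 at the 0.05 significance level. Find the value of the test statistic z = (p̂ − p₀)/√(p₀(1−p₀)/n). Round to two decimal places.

z = 3.26

p̂ = 122/1666 = 0.07323.
Under H₀, SE = √(0.055·0.945/1666) = √(3.11975e-05) = 0.00559.
z = (0.07323 − 0.055)/0.00559 = 0.01823/0.00559 = 3.26.
Two-sided p-value ≈ 2·Φ(−3.264) = 0.0011; since p < α = 0.05, reject H₀.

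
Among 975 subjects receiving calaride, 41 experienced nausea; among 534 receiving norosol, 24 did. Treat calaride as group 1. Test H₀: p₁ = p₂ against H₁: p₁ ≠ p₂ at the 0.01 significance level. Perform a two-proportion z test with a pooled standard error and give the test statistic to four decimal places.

z = -0.2646

p̂₁ = 41/975 ≈ 0.0420513, p̂₂ = 24/534 ≈ 0.0449438.
Pooled p̂ = (41+24)/(975+534) = 65/1509 = 0.0430749.
SE = √(p̂(1−p̂)(1/n₁+1/n₂)) = √(0.0430749·0.9569251·0.0028983) = √(0.000119466) = 0.0109301.
z = (0.0420513 − 0.0449438)/0.0109301 = -0.0028925/0.0109301 = -0.2646.
Two-sided p-value ≈ 2·Φ(−0.265) = 0.7913; since p > α = 0.01, fail to reject H₀.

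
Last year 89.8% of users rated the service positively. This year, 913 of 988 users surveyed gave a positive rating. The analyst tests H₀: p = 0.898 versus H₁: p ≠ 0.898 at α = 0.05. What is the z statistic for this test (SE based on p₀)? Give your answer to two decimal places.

z = 2.71

p̂ = 913/988 ≈ 0.92409.
Under H₀, SE = √(0.898·0.102/988) = √(9.27085e-05) = 0.00963.
z = (0.92409 − 0.898)/0.00963 = 0.02609/0.00963 = 2.71.
p-value = 2·P(Z > 2.710) ≈ 0.0067; since p < α = 0.05, reject H₀.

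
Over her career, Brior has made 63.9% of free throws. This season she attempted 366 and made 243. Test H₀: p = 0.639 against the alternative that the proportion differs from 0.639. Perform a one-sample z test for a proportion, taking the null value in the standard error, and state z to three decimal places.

z = 0.993

p̂ = 243/366 ≈ 0.66393.
SE = √(p₀(1−p₀)/n) = √(0.23068/366) = 0.02511.
z = (0.66393 − 0.639)/0.02511 = 0.02493/0.02511 = 0.993.
Two-sided p-value ≈ 2·Φ(−0.993) = 0.3206.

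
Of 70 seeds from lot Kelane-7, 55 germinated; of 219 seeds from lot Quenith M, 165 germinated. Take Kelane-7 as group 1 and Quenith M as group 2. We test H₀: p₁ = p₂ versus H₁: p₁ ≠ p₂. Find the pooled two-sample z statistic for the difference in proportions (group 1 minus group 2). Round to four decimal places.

z = 0.5516

p̂₁ = 55/70 ≈ 0.785714, p̂₂ = 165/219 ≈ 0.753425.
Pooled p̂ = (55+165)/(70+219) = 220/289 = 0.761246.
SE = √(p̂(1−p̂)(1/n₁+1/n₂)) = √(0.761246·0.238754·0.0188519) = √(0.00342635) = 0.058535.
z = (0.785714 − 0.753425)/0.058535 = 0.032289/0.058535 = 0.5516.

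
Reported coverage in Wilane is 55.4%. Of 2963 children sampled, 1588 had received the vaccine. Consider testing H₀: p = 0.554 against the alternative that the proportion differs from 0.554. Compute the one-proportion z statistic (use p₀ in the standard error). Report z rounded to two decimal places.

z = -1.98

p̂ = 1588/2963 ≈ 0.53594.
Under H₀, SE = √(0.554·0.446/2963) = √(8.33898e-05) = 0.00913.
z = (0.53594 − 0.554)/0.00913 = -0.01806/0.00913 = -1.98.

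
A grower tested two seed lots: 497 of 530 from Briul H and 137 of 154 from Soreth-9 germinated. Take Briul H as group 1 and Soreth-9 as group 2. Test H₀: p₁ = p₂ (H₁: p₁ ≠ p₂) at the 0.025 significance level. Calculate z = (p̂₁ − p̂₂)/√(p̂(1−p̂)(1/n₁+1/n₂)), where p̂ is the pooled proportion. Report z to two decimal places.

p̂₁ = 497/530 ≈ 0.9377, p̂₂ = 137/154 ≈ 0.8896.
Pooled p̂ = (497+137)/(530+154) = 634/684 = 0.9269.
SE = √(p̂(1−p̂)(1/n₁+1/n₂)) = √(0.9269·0.0731·0.0083803) = √(0.000567815) = 0.0238.
z = (0.9377 − 0.8896)/0.0238 = 0.0481/0.0238 = 2.02.
p-value = 2·P(Z > 2.020) ≈ 0.0434; since p > α = 0.025, fail to reject H₀.

z = 2.02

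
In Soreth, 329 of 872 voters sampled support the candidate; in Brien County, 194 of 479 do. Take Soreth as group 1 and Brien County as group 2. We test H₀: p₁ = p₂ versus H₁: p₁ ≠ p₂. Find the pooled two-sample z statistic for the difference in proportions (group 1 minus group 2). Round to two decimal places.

p̂₁ = 329/872 = 0.3773, p̂₂ = 194/479 = 0.4050.
Pooled p̂ = (329+194)/(872+479) = 523/1351 = 0.3871.
SE = √(0.237258 × 0.00323447) = 0.0277.
z = (0.3773 − 0.4050)/0.0277 = -0.0277/0.0277 = -1.00.
p-value = 2·P(Z > 1.001) ≈ 0.3171.

z = -1.00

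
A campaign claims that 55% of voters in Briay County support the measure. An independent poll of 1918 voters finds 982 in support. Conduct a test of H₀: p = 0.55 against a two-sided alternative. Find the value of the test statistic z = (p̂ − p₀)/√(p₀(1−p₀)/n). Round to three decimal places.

z = -3.346

p̂ = 982/1918 = 0.51199.
SE = √(p₀(1−p₀)/n) = √(0.2475/1918) = 0.01136.
z = (0.51199 − 0.55)/0.01136 = -0.03801/0.01136 = -3.346.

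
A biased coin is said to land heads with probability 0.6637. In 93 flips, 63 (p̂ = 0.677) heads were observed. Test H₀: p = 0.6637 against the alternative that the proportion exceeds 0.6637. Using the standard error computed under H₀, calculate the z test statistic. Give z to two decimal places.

z = 0.28

p̂ = 63/93 ≈ 0.6774.
SE = √(p₀(1−p₀)/n) = √(0.2232/93) = 0.0490.
z = (0.6774 − 0.6637)/0.0490 = 0.0137/0.0490 = 0.28.
p-value = P(Z > 0.280) ≈ 0.3897.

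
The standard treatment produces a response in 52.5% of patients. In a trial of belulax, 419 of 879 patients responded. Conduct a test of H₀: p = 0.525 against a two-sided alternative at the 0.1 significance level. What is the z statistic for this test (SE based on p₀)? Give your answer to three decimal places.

p̂ = 419/879 = 0.47668.
Standard error under H₀: √(0.525×0.475/879) = 0.01684.
z = (0.47668 − 0.525)/0.01684 = -0.04832/0.01684 = -2.869.
p-value = 2·P(Z > 2.869) ≈ 0.0041, so at α = 0.1 we reject H₀.

z = -2.869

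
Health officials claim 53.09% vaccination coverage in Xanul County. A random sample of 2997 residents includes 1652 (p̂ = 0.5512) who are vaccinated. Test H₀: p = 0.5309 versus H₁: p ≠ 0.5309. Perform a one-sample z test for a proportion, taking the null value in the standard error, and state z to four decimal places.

z = 2.2289

p̂ = 1652/2997 = 0.5512179.
Standard error under H₀: √(0.5309×0.4691/2997) = 0.0091158.
z = (0.5512179 − 0.5309)/0.0091158 = 0.0203179/0.0091158 = 2.2289.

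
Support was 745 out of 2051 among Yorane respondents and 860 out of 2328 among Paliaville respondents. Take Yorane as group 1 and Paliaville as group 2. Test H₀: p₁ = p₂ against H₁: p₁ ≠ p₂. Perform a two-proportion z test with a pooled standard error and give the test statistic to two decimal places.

z = -0.42

p̂₁ = 745/2051 = 0.3632, p̂₂ = 860/2328 = 0.3694.
Pooled p̂ = (745+860)/(2051+2328) = 1605/4379 = 0.3665.
SE = √(0.232184 × 0.00091712) = 0.0146.
z = (0.3632 − 0.3694)/0.0146 = -0.0062/0.0146 = -0.42.
p-value = 2·P(Z > 0.423) ≈ 0.6720.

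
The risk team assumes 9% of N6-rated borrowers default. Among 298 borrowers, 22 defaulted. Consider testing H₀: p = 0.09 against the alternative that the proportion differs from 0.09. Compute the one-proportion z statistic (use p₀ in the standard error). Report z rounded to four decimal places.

z = -0.9757

p̂ = 22/298 = 0.0738255.
Standard error under H₀: √(0.09×0.91/298) = 0.0165781.
z = (0.0738255 − 0.09)/0.0165781 = -0.0161745/0.0165781 = -0.9757.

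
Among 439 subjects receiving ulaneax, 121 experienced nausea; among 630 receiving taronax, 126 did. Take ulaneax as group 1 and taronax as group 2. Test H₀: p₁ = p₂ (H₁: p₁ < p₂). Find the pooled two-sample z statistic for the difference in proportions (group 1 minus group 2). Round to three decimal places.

z = 2.886

p̂₁ = 121/439 = 0.27563, p̂₂ = 126/630 = 0.20000.
Pooled p̂ = (121+126)/(439+630) = 247/1069 = 0.23106.
SE = √(0.17767 × 0.00386521) = 0.02621.
z = (0.27563 − 0.20000)/0.02621 = 0.07563/0.02621 = 2.886.
p-value = P(Z < 2.886) ≈ 0.9980.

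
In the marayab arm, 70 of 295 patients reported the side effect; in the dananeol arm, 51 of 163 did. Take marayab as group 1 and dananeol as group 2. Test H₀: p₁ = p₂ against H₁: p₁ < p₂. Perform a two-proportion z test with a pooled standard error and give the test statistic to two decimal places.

p̂₁ = 70/295 ≈ 0.2373, p̂₂ = 51/163 ≈ 0.3129.
Pooled p̂ = (70+51)/(295+163) = 121/458 = 0.2642.
SE = √(p̂(1−p̂)(1/n₁+1/n₂)) = √(0.2642·0.7358·0.0095248) = √(0.00185157) = 0.0430.
z = (0.2373 − 0.3129)/0.0430 = -0.0756/0.0430 = -1.76.

z = -1.76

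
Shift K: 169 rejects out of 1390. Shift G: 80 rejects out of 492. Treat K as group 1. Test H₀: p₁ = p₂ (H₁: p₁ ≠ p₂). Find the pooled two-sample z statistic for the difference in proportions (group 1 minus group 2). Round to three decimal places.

z = -2.308

p̂₁ = 169/1390 ≈ 0.12158, p̂₂ = 80/492 ≈ 0.16260.
Pooled p̂ = (169+80)/(1390+492) = 249/1882 = 0.13231.
SE = √(p̂(1−p̂)(1/n₁+1/n₂)) = √(0.13231·0.86769·0.00275194) = √(0.000315926) = 0.01777.
z = (0.12158 − 0.16260)/0.01777 = -0.04102/0.01777 = -2.308.
p-value = 2·P(Z > 2.308) ≈ 0.0210.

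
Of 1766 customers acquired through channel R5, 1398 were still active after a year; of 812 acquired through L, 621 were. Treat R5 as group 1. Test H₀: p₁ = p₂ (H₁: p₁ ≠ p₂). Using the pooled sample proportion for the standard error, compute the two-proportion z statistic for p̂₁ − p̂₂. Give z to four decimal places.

z = 1.5362

p̂₁ = 1398/1766 = 0.7916195, p̂₂ = 621/812 = 0.7647783.
Pooled p̂ = (1398+621)/(1766+812) = 2019/2578 = 0.7831652.
SE = √(p̂(1−p̂)(1/n₁+1/n₂)) = √(0.7831652·0.2168348·0.00179778) = √(0.000305294) = 0.0174727.
z = (0.7916195 − 0.7647783)/0.0174727 = 0.0268412/0.0174727 = 1.5362.
Two-sided p-value ≈ 2·Φ(−1.536) = 0.1245.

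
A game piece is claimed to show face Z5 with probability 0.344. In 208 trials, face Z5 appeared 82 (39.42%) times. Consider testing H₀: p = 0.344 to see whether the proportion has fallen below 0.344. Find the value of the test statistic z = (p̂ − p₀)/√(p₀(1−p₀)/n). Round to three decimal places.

p̂ = 82/208 ≈ 0.39423.
SE = √(p₀(1−p₀)/n) = √(0.22566/208) = 0.03294.
z = (0.39423 − 0.344)/0.03294 = 0.05023/0.03294 = 1.525.
p-value = P(Z < 1.525) ≈ 0.9364.

z = 1.525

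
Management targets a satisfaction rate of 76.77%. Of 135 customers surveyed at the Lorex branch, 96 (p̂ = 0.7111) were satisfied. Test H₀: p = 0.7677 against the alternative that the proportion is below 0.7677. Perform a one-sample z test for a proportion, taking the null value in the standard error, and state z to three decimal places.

p̂ = 96/135 ≈ 0.71111.
Under H₀, SE = √(0.7677·0.2323/135) = √(0.00132101) = 0.03635.
z = (0.71111 − 0.7677)/0.03635 = -0.05659/0.03635 = -1.557.

z = -1.557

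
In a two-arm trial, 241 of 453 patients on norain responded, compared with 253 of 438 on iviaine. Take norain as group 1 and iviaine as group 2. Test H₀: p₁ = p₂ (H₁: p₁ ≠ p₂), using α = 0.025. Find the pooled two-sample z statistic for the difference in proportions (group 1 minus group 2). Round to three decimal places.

p̂₁ = 241/453 ≈ 0.53201, p̂₂ = 253/438 ≈ 0.57763.
Pooled p̂ = (241+253)/(453+438) = 494/891 = 0.55443.
SE = √(0.247037 × 0.00449061) = 0.03331.
z = (0.53201 − 0.57763)/0.03331 = -0.04562/0.03331 = -1.370.
p-value = 2·P(Z > 1.370) ≈ 0.1708. With α = 0.025, fail to reject H₀.

z = -1.370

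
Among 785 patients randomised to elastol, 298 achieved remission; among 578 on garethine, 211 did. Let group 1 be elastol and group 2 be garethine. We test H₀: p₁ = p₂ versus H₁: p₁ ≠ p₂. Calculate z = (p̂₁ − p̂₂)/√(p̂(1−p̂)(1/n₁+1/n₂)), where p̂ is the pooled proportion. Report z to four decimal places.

z = 0.5494

p̂₁ = 298/785 = 0.379618, p̂₂ = 211/578 = 0.365052.
Pooled p̂ = (298+211)/(785+578) = 509/1363 = 0.373441.
SE = √(0.233983 × 0.00300399) = 0.026512.
z = (0.379618 − 0.365052)/0.026512 = 0.014566/0.026512 = 0.5494.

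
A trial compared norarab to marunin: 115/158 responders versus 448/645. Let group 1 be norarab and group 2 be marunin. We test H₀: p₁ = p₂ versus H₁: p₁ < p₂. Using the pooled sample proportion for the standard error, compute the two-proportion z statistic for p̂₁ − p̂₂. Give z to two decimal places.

z = 0.82

p̂₁ = 115/158 ≈ 0.7278, p̂₂ = 448/645 ≈ 0.6946.
Pooled p̂ = (115+448)/(158+645) = 563/803 = 0.7011.
SE = √(0.20955 × 0.0078795) = 0.0406.
z = (0.7278 − 0.6946)/0.0406 = 0.0332/0.0406 = 0.82.
p-value = P(Z < 0.819) ≈ 0.7936.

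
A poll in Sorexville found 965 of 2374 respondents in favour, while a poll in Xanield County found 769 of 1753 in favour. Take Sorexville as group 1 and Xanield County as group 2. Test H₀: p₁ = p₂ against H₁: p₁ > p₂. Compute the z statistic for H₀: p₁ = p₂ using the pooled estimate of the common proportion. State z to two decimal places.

z = -2.07

p̂₁ = 965/2374 = 0.40649, p̂₂ = 769/1753 = 0.43868.
Pooled p̂ = (965+769)/(2374+1753) = 1734/4127 = 0.42016.
SE = √(p̂(1−p̂)(1/n₁+1/n₂)) = √(0.42016·0.57984·0.000991681) = √(0.000241599) = 0.01554.
z = (0.40649 − 0.43868)/0.01554 = -0.03219/0.01554 = -2.07.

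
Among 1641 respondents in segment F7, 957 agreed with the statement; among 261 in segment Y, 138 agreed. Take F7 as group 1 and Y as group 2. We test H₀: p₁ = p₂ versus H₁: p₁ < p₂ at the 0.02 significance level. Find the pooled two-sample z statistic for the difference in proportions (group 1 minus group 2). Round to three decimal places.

z = 1.653

p̂₁ = 957/1641 ≈ 0.58318, p̂₂ = 138/261 ≈ 0.52874.
Pooled p̂ = (957+138)/(1641+261) = 1095/1902 = 0.57571.
SE = √(p̂(1−p̂)(1/n₁+1/n₂)) = √(0.57571·0.42429·0.0044408) = √(0.00108475) = 0.03294.
z = (0.58318 − 0.52874)/0.03294 = 0.05444/0.03294 = 1.653.
p-value = P(Z < 1.653) ≈ 0.9508; since p > α = 0.02, fail to reject H₀.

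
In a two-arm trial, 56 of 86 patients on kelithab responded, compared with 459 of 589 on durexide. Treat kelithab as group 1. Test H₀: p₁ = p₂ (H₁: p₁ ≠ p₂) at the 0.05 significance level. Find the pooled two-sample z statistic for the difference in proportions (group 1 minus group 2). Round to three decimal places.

p̂₁ = 56/86 ≈ 0.65116, p̂₂ = 459/589 ≈ 0.77929.
Pooled p̂ = (56+459)/(86+589) = 515/675 = 0.76296.
SE = √(0.18085 × 0.0133257) = 0.04909.
z = (0.65116 − 0.77929)/0.04909 = -0.12813/0.04909 = -2.610.
p-value = 2·P(Z > 2.610) ≈ 0.0091. With α = 0.05, reject H₀.

z = -2.610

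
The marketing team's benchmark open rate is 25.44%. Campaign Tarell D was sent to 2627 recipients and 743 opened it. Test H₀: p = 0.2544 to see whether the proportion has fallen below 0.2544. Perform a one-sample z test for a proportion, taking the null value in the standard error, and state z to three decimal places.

p̂ = 743/2627 = 0.282832.
SE = √(p₀(1−p₀)/n) = √(0.18968/2627) = 0.008497.
z = (0.282832 − 0.2544)/0.008497 = 0.028432/0.008497 = 3.346.
p-value = P(Z < 3.346) ≈ 0.9996.

z = 3.346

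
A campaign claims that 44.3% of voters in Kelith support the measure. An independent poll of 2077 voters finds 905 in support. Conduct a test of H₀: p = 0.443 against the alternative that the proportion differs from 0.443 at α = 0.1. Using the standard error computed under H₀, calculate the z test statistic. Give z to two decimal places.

z = -0.67

p̂ = 905/2077 ≈ 0.4357.
Under H₀, SE = √(0.443·0.557/2077) = √(0.000118802) = 0.0109.
z = (0.4357 − 0.443)/0.0109 = -0.0073/0.0109 = -0.67.
Two-sided p-value ≈ 2·Φ(−0.667) = 0.5045, so at α = 0.1 we fail to reject H₀.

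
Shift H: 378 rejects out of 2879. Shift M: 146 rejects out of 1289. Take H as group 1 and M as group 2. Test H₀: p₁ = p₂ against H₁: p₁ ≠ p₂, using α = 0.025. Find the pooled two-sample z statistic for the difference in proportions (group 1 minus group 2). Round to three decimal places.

z = 1.623

p̂₁ = 378/2879 = 0.13130, p̂₂ = 146/1289 = 0.11327.
Pooled p̂ = (378+146)/(2879+1289) = 524/4168 = 0.12572.
SE = √(p̂(1−p̂)(1/n₁+1/n₂)) = √(0.12572·0.87428·0.00112314) = √(0.000123449) = 0.01111.
z = (0.13130 − 0.11327)/0.01111 = 0.01803/0.01111 = 1.623.
p-value = 2·P(Z > 1.623) ≈ 0.1047. With α = 0.025, fail to reject H₀.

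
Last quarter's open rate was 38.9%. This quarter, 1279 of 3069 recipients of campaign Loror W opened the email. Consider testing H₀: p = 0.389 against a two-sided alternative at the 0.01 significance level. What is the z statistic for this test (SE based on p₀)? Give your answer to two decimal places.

z = 3.15

p̂ = 1279/3069 ≈ 0.4167.
SE = √(p₀(1−p₀)/n) = √(0.23768/3069) = 0.0088.
z = (0.4167 − 0.389)/0.0088 = 0.0277/0.0088 = 3.15.
p-value = 2·P(Z > 3.153) ≈ 0.0016, so at α = 0.01 we reject H₀.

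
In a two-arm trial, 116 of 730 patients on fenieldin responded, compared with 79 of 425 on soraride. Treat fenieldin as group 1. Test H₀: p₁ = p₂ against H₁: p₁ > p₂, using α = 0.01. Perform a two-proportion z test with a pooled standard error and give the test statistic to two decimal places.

p̂₁ = 116/730 ≈ 0.1589, p̂₂ = 79/425 ≈ 0.1859.
Pooled p̂ = (116+79)/(730+425) = 195/1155 = 0.1688.
SE = √(p̂(1−p̂)(1/n₁+1/n₂)) = √(0.1688·0.8312·0.0037228) = √(0.000522411) = 0.0229.
z = (0.1589 − 0.1859)/0.0229 = -0.0270/0.0229 = -1.18.
p-value = P(Z > -1.180) ≈ 0.8811, so at α = 0.01 we fail to reject H₀.

z = -1.18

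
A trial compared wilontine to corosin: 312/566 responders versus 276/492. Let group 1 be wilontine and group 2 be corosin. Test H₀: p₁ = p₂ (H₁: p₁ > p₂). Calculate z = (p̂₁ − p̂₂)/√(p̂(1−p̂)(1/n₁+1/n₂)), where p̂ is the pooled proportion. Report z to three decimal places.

z = -0.318

p̂₁ = 312/566 ≈ 0.55124, p̂₂ = 276/492 ≈ 0.56098.
Pooled p̂ = (312+276)/(566+492) = 588/1058 = 0.55577.
SE = √(0.24689 × 0.0037993) = 0.03063.
z = (0.55124 − 0.56098)/0.03063 = -0.00974/0.03063 = -0.318.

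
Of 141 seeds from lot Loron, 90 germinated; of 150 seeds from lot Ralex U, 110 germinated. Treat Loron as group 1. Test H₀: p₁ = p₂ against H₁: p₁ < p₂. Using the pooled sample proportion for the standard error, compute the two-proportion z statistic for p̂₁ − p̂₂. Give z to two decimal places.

z = -1.75

p̂₁ = 90/141 = 0.6383, p̂₂ = 110/150 = 0.7333.
Pooled p̂ = (90+110)/(141+150) = 200/291 = 0.6873.
SE = √(p̂(1−p̂)(1/n₁+1/n₂)) = √(0.6873·0.3127·0.0137589) = √(0.00295711) = 0.0544.
z = (0.6383 − 0.7333)/0.0544 = -0.0950/0.0544 = -1.75.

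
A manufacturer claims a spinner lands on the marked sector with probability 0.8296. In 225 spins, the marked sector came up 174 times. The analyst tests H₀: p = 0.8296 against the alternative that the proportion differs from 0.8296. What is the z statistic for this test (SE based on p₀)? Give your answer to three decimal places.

z = -2.245

p̂ = 174/225 ≈ 0.77333.
Under H₀, SE = √(0.8296·0.1704/225) = √(0.000628284) = 0.02507.
z = (0.77333 − 0.8296)/0.02507 = -0.05627/0.02507 = -2.245.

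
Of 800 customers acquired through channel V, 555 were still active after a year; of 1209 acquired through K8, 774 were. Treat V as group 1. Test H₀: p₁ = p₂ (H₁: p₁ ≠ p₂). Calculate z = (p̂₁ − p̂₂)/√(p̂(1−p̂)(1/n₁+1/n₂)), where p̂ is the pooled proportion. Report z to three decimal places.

p̂₁ = 555/800 = 0.69375, p̂₂ = 774/1209 = 0.64020.
Pooled p̂ = (555+774)/(800+1209) = 1329/2009 = 0.66152.
SE = √(0.22391 × 0.00207713) = 0.02157.
z = (0.69375 − 0.64020)/0.02157 = 0.05355/0.02157 = 2.483.
p-value = 2·P(Z > 2.483) ≈ 0.0130.

z = 2.483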